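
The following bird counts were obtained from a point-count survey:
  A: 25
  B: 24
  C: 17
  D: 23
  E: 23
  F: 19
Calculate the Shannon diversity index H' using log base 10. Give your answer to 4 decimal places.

Total N = 25+24+17+23+23+19 = 131, so the proportions are 0.19084, 0.183206, 0.129771, 0.175573, 0.175573, 0.145038 (working shown to 6 dp, full precision carried).
Each pᵢ log₁₀ pᵢ term: 0.19084×(-0.719331)=-0.137277, 0.183206×(-0.737060)=-0.135034, 0.129771×(-0.886822)=-0.115084, 0.175573×(-0.755543)=-0.132653, 0.175573×(-0.755543)=-0.132653, 0.145038×(-0.838518)=-0.121617.
Sum = -0.774317, so H' = 0.7743.

0.7743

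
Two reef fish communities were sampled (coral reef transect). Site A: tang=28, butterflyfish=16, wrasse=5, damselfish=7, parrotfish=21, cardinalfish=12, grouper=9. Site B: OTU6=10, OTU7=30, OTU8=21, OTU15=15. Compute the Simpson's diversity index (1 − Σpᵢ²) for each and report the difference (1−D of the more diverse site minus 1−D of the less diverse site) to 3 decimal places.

Site A: N=98, proportions 0.2857143, 0.1632653, 0.0510204, 0.0714286, 0.2142857, 0.122449, 0.0918367, giving 1−D = 0.8146606 (working shown to 7 dp, full precision carried).
Site B: N=76, proportions 0.1315789, 0.3947368, 0.2763158, 0.1973684, giving 1−D = 0.7115651.
Difference = |0.8146606 − 0.7115651| = 0.1030955, i.e. 0.103 to 3 decimal places.

0.103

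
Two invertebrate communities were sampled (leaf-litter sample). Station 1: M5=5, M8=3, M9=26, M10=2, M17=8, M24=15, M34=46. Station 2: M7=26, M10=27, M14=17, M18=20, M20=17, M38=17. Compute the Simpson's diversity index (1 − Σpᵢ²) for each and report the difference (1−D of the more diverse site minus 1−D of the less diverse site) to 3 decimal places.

0.109

Station 1: N=105, proportions 0.047619, 0.028571, 0.247619, 0.019048, 0.07619, 0.142857, 0.438095, giving 1−D = 0.717098 (working shown to 6 dp, full precision carried).
Station 2: N=124, proportions 0.209677, 0.217742, 0.137097, 0.16129, 0.137097, 0.137097, giving 1−D = 0.826223.
Difference = |0.717098 − 0.826223| = 0.109125, i.e. 0.109 to 3 decimal places.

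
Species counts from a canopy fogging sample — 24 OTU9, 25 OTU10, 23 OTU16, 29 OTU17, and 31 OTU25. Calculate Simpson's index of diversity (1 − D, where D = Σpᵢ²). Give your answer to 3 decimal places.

0.797

Total N = 24+25+23+29+31 = 132, so the proportions are 0.18182, 0.18939, 0.17424, 0.2197, 0.23485 (working shown to 5 dp, full precision carried).
D = 0.18182² + 0.18939² + 0.17424² + 0.2197² + 0.23485² = 0.03306 + 0.03587 + 0.03036 + 0.04827 + 0.05515 = 0.20271.
So 1 − D = 0.79729, i.e. 0.797 to 3 decimal places.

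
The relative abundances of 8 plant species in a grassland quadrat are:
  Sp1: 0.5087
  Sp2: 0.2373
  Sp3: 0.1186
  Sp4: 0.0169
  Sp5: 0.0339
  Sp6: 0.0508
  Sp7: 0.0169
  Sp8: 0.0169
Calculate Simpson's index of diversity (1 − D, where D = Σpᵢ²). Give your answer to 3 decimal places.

0.666

D = 0.5087² + 0.2373² + 0.1186² + 0.0169² + 0.0339² + 0.0508² + 0.0169² + 0.0169² = 0.25878 + 0.05631 + 0.01407 + 0.00029 + 0.00115 + 0.00258 + 0.00029 + 0.00029 = 0.33374 (working shown to 5 dp, full precision carried).
So 1 − D = 0.66626, i.e. 0.666 to 3 decimal places.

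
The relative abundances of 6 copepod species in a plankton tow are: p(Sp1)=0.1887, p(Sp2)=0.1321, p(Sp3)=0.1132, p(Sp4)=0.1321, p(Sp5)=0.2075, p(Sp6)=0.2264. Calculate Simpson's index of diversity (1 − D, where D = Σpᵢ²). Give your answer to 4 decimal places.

0.8224

D = 0.1887² + 0.1321² + 0.1132² + 0.1321² + 0.2075² + 0.2264² = 0.035608 + 0.017450 + 0.012814 + 0.017450 + 0.043056 + 0.051257 = 0.177636 (working shown to 6 dp, full precision carried).
So 1 − D = 0.822364, i.e. 0.8224 to 4 decimal places.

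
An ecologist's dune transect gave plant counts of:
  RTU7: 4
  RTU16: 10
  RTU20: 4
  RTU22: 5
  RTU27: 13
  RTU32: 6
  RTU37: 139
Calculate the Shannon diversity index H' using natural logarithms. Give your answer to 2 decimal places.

0.93

Total N = 4+10+4+5+13+6+139 = 181, so the proportions are 0.0221, 0.0552, 0.0221, 0.0276, 0.0718, 0.0331, 0.768 (working shown to 4 dp, full precision carried).
Each pᵢ ln pᵢ term: 0.0221×(-3.8122)=-0.0842, 0.0552×(-2.8959)=-0.1600, 0.0221×(-3.8122)=-0.0842, 0.0276×(-3.5891)=-0.0991, 0.0718×(-2.6335)=-0.1891, 0.0331×(-3.4067)=-0.1129, 0.768×(-0.2640)=-0.2028.
Sum = -0.9325, so H' = 0.93.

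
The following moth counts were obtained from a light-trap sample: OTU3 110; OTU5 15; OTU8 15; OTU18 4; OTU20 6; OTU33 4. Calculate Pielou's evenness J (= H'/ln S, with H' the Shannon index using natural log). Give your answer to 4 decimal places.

Total N = 110+15+15+4+6+4 = 154, so the proportions are 0.714286, 0.097403, 0.097403, 0.025974, 0.038961, 0.025974 (working shown to 6 dp, full precision carried).
H' = −Σ pᵢ ln pᵢ = −((-0.240337) + (-0.226841) + (-0.226841) + (-0.094822) + (-0.126436) + (-0.094822)) = 1.010100.
With S = 6 species, ln S = 1.791759, so J = 1.010100/1.791759 = 0.563748, i.e. 0.5637 to 4 decimal places.

0.5637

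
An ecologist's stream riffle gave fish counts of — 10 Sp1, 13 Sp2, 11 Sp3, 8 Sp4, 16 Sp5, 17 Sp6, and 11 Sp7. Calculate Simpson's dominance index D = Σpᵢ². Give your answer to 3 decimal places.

Total N = 10+13+11+8+16+17+11 = 86, so the proportions are 0.11628, 0.15116, 0.12791, 0.09302, 0.18605, 0.19767, 0.12791 (working shown to 5 dp, full precision carried).
D = 0.11628² + 0.15116² + 0.12791² + 0.09302² + 0.18605² + 0.19767² + 0.12791² = 0.01352 + 0.02285 + 0.01636 + 0.00865 + 0.03461 + 0.03908 + 0.01636 = 0.15143.
To 3 decimal places, D = 0.151.

0.151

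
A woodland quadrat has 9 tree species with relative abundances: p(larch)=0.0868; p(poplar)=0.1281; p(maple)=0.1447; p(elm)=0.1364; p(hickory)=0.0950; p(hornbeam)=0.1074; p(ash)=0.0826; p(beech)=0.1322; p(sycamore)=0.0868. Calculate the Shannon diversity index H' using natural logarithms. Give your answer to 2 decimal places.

2.18

Each pᵢ ln pᵢ term (working shown to 4 dp, full precision carried): 0.0868×(-2.4441)=-0.2122, 0.1281×(-2.0549)=-0.2632, 0.1447×(-1.9331)=-0.2797, 0.1364×(-1.9922)=-0.2717, 0.095×(-2.3539)=-0.2236, 0.1074×(-2.2312)=-0.2396, 0.0826×(-2.4937)=-0.2060, 0.1322×(-2.0234)=-0.2675, 0.0868×(-2.4441)=-0.2122.
Sum = -2.1757, so H' = 2.18.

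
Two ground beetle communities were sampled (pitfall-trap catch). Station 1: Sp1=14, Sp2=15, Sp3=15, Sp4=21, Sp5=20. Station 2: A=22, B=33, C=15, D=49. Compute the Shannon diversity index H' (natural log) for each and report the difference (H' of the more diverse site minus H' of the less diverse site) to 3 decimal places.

Station 1: N=85, proportions 0.16471, 0.17647, 0.17647, 0.24706, 0.23529, giving H' = 1.59515 (working shown to 5 dp, full precision carried).
Station 2: N=119, proportions 0.18487, 0.27731, 0.12605, 0.41176, giving H' = 1.29419.
Difference = |1.59515 − 1.29419| = 0.30096, i.e. 0.301 to 3 decimal places.

0.301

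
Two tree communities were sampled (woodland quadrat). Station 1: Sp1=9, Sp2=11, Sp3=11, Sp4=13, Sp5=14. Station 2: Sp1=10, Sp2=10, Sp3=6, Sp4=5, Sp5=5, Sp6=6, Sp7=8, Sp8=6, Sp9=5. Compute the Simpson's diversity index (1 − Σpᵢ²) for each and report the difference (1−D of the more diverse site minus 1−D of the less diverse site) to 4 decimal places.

0.0844

Station 1: N=58, proportions 0.155172, 0.189655, 0.189655, 0.224138, 0.241379, giving 1−D = 0.795482 (working shown to 6 dp, full precision carried).
Station 2: N=61, proportions 0.163934, 0.163934, 0.098361, 0.081967, 0.081967, 0.098361, 0.131148, 0.098361, 0.081967, giving 1−D = 0.879871.
Difference = |0.795482 − 0.879871| = 0.084389, i.e. 0.0844 to 4 decimal places.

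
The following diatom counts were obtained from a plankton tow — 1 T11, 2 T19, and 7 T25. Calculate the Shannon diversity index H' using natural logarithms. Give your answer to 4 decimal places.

0.8018

Total N = 1+2+7 = 10, so the proportions are 0.1, 0.2, 0.7 (working shown to 6 dp, full precision carried).
Each pᵢ ln pᵢ term: 0.1×(-2.302585)=-0.230259, 0.2×(-1.609438)=-0.321888, 0.7×(-0.356675)=-0.249672.
Sum = -0.801819, so H' = 0.8018.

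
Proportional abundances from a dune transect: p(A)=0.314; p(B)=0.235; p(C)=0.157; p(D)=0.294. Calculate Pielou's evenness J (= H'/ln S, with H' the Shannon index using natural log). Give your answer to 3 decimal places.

0.977

H' = −Σ pᵢ ln pᵢ = −((-0.36373) + (-0.34032) + (-0.29069) + (-0.35991)) = 1.35464 (working shown to 5 dp, full precision carried).
With S = 4 species, ln S = 1.38629, so J = 1.35464/1.38629 = 0.97717, i.e. 0.977 to 3 decimal places.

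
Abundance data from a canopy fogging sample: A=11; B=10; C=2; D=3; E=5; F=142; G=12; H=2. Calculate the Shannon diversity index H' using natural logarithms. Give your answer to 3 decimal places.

Total N = 11+10+2+3+5+142+12+2 = 187, so the proportions are 0.05882, 0.05348, 0.0107, 0.01604, 0.02674, 0.75936, 0.06417, 0.0107 (working shown to 5 dp, full precision carried).
Each pᵢ ln pᵢ term: 0.05882×(-2.83321)=-0.16666, 0.05348×(-2.92852)=-0.15661, 0.0107×(-4.53796)=-0.04853, 0.01604×(-4.13250)=-0.06630, 0.02674×(-3.62167)=-0.09684, 0.75936×(-0.27528)=-0.20904, 0.06417×(-2.74620)=-0.17623, 0.0107×(-4.53796)=-0.04853.
Sum = -0.96873, so H' = 0.969.

0.969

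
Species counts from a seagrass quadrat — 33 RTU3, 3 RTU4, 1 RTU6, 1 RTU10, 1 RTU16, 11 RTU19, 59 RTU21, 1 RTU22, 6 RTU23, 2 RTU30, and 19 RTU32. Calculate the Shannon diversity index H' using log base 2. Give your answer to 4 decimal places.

Total N = 33+3+1+1+1+11+59+1+6+2+19 = 137, so the proportions are 0.240876, 0.021898, 0.007299, 0.007299, 0.007299, 0.080292, 0.430657, 0.007299, 0.043796, 0.014599, 0.138686 (working shown to 6 dp, full precision carried).
Each pᵢ log₂ pᵢ term: 0.240876×(-2.053638)=-0.494672, 0.021898×(-5.513070)=-0.120724, 0.007299×(-7.098032)=-0.051810, 0.007299×(-7.098032)=-0.051810, 0.007299×(-7.098032)=-0.051810, 0.080292×(-3.638600)=-0.292150, 0.430657×(-1.215389)=-0.523416, 0.007299×(-7.098032)=-0.051810, 0.043796×(-4.513070)=-0.197653, 0.014599×(-6.098032)=-0.089022, 0.138686×(-2.850105)=-0.395270.
Sum = -2.320149, so H' = 2.3201.

2.3201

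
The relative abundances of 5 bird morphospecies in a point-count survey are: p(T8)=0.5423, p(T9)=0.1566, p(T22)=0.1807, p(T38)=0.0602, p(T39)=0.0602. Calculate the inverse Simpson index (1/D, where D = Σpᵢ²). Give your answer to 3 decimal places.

D = 0.5423² + 0.1566² + 0.1807² + 0.0602² + 0.0602² = 0.294089 + 0.024524 + 0.032652 + 0.003624 + 0.003624 = 0.358513 (working shown to 6 dp, full precision carried).
So 1/D = 2.78930, i.e. 2.789 to 3 decimal places.

2.789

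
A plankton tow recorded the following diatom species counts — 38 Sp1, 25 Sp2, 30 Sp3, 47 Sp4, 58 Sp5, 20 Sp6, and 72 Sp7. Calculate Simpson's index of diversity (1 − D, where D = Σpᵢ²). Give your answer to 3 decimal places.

Total N = 38+25+30+47+58+20+72 = 290, so the proportions are 0.13103, 0.08621, 0.10345, 0.16207, 0.2, 0.06897, 0.24828 (working shown to 5 dp, full precision carried).
D = 0.13103² + 0.08621² + 0.10345² + 0.16207² + 0.2² + 0.06897² + 0.24828² = 0.01717 + 0.00743 + 0.01070 + 0.02627 + 0.04000 + 0.00476 + 0.06164 = 0.16797.
So 1 − D = 0.83203, i.e. 0.832 to 3 decimal places.

0.832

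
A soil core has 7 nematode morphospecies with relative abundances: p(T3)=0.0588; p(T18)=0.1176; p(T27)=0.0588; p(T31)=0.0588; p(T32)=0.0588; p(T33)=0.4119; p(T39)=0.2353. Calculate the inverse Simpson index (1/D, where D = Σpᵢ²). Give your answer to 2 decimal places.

3.96

D = 0.0588² + 0.1176² + 0.0588² + 0.0588² + 0.0588² + 0.4119² + 0.2353² = 0.003457 + 0.013830 + 0.003457 + 0.003457 + 0.003457 + 0.169662 + 0.055366 = 0.252687 (working shown to 6 dp, full precision carried).
So 1/D = 3.9575, i.e. 3.96 to 2 decimal places.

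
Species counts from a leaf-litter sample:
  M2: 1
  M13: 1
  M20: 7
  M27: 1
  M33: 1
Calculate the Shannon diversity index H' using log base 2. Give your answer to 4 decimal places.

1.6729

Total N = 1+1+7+1+1 = 11, so the proportions are 0.090909, 0.090909, 0.636364, 0.090909, 0.090909 (working shown to 6 dp, full precision carried).
Each pᵢ log₂ pᵢ term: 0.090909×(-3.459432)=-0.314494, 0.090909×(-3.459432)=-0.314494, 0.636364×(-0.652077)=-0.414958, 0.090909×(-3.459432)=-0.314494, 0.090909×(-3.459432)=-0.314494.
Sum = -1.672933, so H' = 1.6729.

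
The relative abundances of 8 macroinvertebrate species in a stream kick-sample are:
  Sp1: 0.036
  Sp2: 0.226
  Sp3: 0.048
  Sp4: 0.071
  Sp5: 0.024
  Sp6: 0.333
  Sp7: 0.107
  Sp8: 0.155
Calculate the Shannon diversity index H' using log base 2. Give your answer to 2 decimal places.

Each pᵢ log₂ pᵢ term (working shown to 4 dp, full precision carried): 0.036×(-4.7959)=-0.1727, 0.226×(-2.1456)=-0.4849, 0.048×(-4.3808)=-0.2103, 0.071×(-3.8160)=-0.2709, 0.024×(-5.3808)=-0.1291, 0.333×(-1.5864)=-0.5283, 0.107×(-3.2243)=-0.3450, 0.155×(-2.6897)=-0.4169.
Sum = -2.5581, so H' = 2.56.

2.56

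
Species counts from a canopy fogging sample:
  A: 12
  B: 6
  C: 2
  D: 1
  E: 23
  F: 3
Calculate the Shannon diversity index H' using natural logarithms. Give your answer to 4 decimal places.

Total N = 12+6+2+1+23+3 = 47, so the proportions are 0.255319, 0.12766, 0.042553, 0.021277, 0.489362, 0.06383 (working shown to 6 dp, full precision carried).
Each pᵢ ln pᵢ term: 0.255319×(-1.365241)=-0.348572, 0.12766×(-2.058388)=-0.262773, 0.042553×(-3.157000)=-0.134340, 0.021277×(-3.850148)=-0.081918, 0.489362×(-0.714653)=-0.349724, 0.06383×(-2.751535)=-0.175630.
Sum = -1.352957, so H' = 1.3530.

1.3530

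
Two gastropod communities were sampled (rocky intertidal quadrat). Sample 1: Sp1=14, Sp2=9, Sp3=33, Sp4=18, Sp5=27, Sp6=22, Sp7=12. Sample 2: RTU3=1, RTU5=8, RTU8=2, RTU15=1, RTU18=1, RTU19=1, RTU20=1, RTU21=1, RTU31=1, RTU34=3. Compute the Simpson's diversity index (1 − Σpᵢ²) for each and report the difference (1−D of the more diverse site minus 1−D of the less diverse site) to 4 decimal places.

Sample 1: N=135, proportions 0.103704, 0.066667, 0.244444, 0.133333, 0.2, 0.162963, 0.088889, giving 1−D = 0.832812 (working shown to 6 dp, full precision carried).
Sample 2: N=20, proportions 0.05, 0.4, 0.1, 0.05, 0.05, 0.05, 0.05, 0.05, 0.05, 0.15, giving 1−D = 0.790000.
Difference = |0.832812 − 0.790000| = 0.042812, i.e. 0.0428 to 4 decimal places.

0.0428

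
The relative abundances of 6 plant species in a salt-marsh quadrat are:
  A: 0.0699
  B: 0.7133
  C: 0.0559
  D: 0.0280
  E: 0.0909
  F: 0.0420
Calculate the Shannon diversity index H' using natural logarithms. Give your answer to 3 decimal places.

1.039

Each pᵢ ln pᵢ term (working shown to 5 dp, full precision carried): 0.0699×(-2.66069)=-0.18598, 0.7133×(-0.33785)=-0.24099, 0.0559×(-2.88419)=-0.16123, 0.028×(-3.57555)=-0.10012, 0.0909×(-2.39800)=-0.21798, 0.042×(-3.17009)=-0.13314.
Sum = -1.03944, so H' = 1.039.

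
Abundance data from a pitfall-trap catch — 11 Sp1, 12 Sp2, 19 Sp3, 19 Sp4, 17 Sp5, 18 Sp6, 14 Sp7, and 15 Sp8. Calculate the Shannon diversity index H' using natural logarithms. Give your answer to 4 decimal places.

Total N = 11+12+19+19+17+18+14+15 = 125, so the proportions are 0.088, 0.096, 0.152, 0.152, 0.136, 0.144, 0.112, 0.12 (working shown to 6 dp, full precision carried).
Each pᵢ ln pᵢ term: 0.088×(-2.430418)=-0.213877, 0.096×(-2.343407)=-0.224967, 0.152×(-1.883875)=-0.286349, 0.152×(-1.883875)=-0.286349, 0.136×(-1.995100)=-0.271334, 0.144×(-1.937942)=-0.279064, 0.112×(-2.189256)=-0.245197, 0.12×(-2.120264)=-0.254432.
Sum = -2.061567, so H' = 2.0616.

2.0616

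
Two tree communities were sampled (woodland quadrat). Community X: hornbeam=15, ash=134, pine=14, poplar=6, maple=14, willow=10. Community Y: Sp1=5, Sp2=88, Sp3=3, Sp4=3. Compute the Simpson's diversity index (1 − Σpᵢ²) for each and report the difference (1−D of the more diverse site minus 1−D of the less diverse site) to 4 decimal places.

0.2922

Community X: N=193, proportions 0.07772, 0.694301, 0.072539, 0.031088, 0.072539, 0.051813, giving 1−D = 0.497731 (working shown to 6 dp, full precision carried).
Community Y: N=99, proportions 0.050505, 0.888889, 0.030303, 0.030303, giving 1−D = 0.205489.
Difference = |0.497731 − 0.205489| = 0.292242, i.e. 0.2922 to 4 decimal places.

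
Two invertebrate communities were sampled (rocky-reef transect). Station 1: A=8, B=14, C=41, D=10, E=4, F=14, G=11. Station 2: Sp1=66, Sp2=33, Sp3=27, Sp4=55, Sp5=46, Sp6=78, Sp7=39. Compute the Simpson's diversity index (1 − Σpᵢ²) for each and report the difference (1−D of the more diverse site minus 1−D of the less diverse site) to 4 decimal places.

Station 1: N=102, proportions 0.07843137, 0.1372549, 0.40196078, 0.09803922, 0.03921569, 0.1372549, 0.10784314, giving 1−D = 0.77181853 (working shown to 8 dp, full precision carried).
Station 2: N=344, proportions 0.19186047, 0.09593023, 0.07848837, 0.15988372, 0.13372093, 0.22674419, 0.11337209, giving 1−D = 0.84011628.
Difference = |0.77181853 − 0.84011628| = 0.06829775, i.e. 0.0683 to 4 decimal places.

0.0683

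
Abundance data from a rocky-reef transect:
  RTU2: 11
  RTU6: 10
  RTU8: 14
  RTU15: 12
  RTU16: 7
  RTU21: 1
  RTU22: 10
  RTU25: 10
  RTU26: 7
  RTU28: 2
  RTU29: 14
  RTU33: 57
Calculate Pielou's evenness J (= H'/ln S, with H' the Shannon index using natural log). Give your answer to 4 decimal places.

Total N = 11+10+14+12+7+1+10+10+7+2+14+57 = 155, so the proportions are 0.070968, 0.064516, 0.090323, 0.077419, 0.045161, 0.006452, 0.064516, 0.064516, 0.045161, 0.012903, 0.090323, 0.367742 (working shown to 6 dp, full precision carried).
H' = −Σ pᵢ ln pᵢ = −((-0.187747) + (-0.176828) + (-0.217169) + (-0.198079) + (-0.139888) + (-0.032538) + (-0.176828) + (-0.176828) + (-0.139888) + (-0.056133) + (-0.217169) + (-0.367879)) = 2.086975.
With S = 12 species, ln S = 2.484907, so J = 2.086975/2.484907 = 0.839860, i.e. 0.8399 to 4 decimal places.

0.8399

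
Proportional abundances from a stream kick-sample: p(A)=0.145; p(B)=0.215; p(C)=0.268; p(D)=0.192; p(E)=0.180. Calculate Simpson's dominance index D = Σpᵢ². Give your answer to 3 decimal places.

D = 0.145² + 0.215² + 0.268² + 0.192² + 0.18² = 0.02102 + 0.04622 + 0.07182 + 0.03686 + 0.03240 = 0.20834 (working shown to 5 dp, full precision carried).
To 3 decimal places, D = 0.208.

0.208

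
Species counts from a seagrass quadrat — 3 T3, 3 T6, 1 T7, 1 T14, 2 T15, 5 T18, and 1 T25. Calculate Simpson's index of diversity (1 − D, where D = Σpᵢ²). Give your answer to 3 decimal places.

0.805

Total N = 3+3+1+1+2+5+1 = 16, so the proportions are 0.1875, 0.1875, 0.0625, 0.0625, 0.125, 0.3125, 0.0625 (working shown to 5 dp, full precision carried).
D = 0.1875² + 0.1875² + 0.0625² + 0.0625² + 0.125² + 0.3125² + 0.0625² = 0.03516 + 0.03516 + 0.00391 + 0.00391 + 0.01562 + 0.09766 + 0.00391 = 0.19531.
So 1 − D = 0.80469, i.e. 0.805 to 3 decimal places.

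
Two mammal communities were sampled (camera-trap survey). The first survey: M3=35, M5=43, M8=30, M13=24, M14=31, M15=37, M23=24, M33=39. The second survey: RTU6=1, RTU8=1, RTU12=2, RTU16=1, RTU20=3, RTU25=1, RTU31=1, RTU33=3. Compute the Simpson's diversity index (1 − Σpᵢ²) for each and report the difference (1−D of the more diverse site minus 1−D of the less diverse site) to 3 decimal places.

0.030

The first survey: N=263, proportions 0.13308, 0.1635, 0.11407, 0.09125, 0.11787, 0.14068, 0.09125, 0.14829, giving 1−D = 0.87022 (working shown to 5 dp, full precision carried).
The second survey: N=13, proportions 0.07692, 0.07692, 0.15385, 0.07692, 0.23077, 0.07692, 0.07692, 0.23077, giving 1−D = 0.84024.
Difference = |0.87022 − 0.84024| = 0.02998, i.e. 0.030 to 3 decimal places.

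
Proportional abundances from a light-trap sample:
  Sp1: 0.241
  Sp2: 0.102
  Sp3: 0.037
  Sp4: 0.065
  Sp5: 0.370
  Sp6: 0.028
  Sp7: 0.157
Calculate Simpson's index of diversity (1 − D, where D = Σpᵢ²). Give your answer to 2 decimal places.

D = 0.241² + 0.102² + 0.037² + 0.065² + 0.37² + 0.028² + 0.157² = 0.0581 + 0.0104 + 0.0014 + 0.0042 + 0.1369 + 0.0008 + 0.0246 = 0.2364 (working shown to 4 dp, full precision carried).
So 1 − D = 0.7636, i.e. 0.76 to 2 decimal places.

0.76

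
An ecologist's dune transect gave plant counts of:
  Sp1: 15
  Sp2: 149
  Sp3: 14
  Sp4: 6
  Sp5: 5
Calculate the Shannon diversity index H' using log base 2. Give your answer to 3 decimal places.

Total N = 15+149+14+6+5 = 189, so the proportions are 0.07937, 0.78836, 0.07407, 0.03175, 0.02646 (working shown to 5 dp, full precision carried).
Each pᵢ log₂ pᵢ term: 0.07937×(-3.65535)=-0.29011, 0.78836×(-0.34307)=-0.27047, 0.07407×(-3.75489)=-0.27814, 0.03175×(-4.97728)=-0.15801, 0.02646×(-5.24031)=-0.13863.
Sum = -1.13535, so H' = 1.135.

1.135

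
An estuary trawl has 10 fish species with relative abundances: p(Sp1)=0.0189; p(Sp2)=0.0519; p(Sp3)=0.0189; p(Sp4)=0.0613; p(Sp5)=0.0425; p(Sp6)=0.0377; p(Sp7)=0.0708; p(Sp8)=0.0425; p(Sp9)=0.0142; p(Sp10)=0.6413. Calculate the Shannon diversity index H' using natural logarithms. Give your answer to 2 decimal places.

1.40

Each pᵢ ln pᵢ term (working shown to 4 dp, full precision carried): 0.0189×(-3.9686)=-0.0750, 0.0519×(-2.9584)=-0.1535, 0.0189×(-3.9686)=-0.0750, 0.0613×(-2.7920)=-0.1711, 0.0425×(-3.1583)=-0.1342, 0.0377×(-3.2781)=-0.1236, 0.0708×(-2.6479)=-0.1875, 0.0425×(-3.1583)=-0.1342, 0.0142×(-4.2545)=-0.0604, 0.6413×(-0.4443)=-0.2849.
Sum = -1.3995, so H' = 1.40.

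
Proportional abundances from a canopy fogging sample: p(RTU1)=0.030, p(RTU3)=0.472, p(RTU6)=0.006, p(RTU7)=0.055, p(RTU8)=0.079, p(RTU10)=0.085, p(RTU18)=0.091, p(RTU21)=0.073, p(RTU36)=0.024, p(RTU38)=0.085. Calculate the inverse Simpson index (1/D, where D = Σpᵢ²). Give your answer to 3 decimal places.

D = 0.03² + 0.472² + 0.006² + 0.055² + 0.079² + 0.085² + 0.091² + 0.073² + 0.024² + 0.085² = 0.0009000 + 0.2227840 + 0.0000360 + 0.0030250 + 0.0062410 + 0.0072250 + 0.0082810 + 0.0053290 + 0.0005760 + 0.0072250 = 0.2616220 (working shown to 7 dp, full precision carried).
So 1/D = 3.82231, i.e. 3.822 to 3 decimal places.

3.822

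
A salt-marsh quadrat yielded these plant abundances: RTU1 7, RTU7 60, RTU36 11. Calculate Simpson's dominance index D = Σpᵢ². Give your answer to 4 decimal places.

0.6197

Total N = 7+60+11 = 78, so the proportions are 0.089744, 0.769231, 0.141026 (working shown to 6 dp, full precision carried).
D = 0.089744² + 0.769231² + 0.141026² = 0.008054 + 0.591716 + 0.019888 = 0.619658.
To 4 decimal places, D = 0.6197.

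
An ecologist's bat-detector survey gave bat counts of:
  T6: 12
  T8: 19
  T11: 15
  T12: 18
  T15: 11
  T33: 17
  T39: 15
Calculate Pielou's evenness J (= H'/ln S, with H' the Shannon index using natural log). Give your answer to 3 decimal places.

Total N = 12+19+15+18+11+17+15 = 107, so the proportions are 0.11215, 0.17757, 0.14019, 0.16822, 0.1028, 0.15888, 0.14019 (working shown to 5 dp, full precision carried).
H' = −Σ pᵢ ln pᵢ = −((-0.24537) + (-0.30691) + (-0.27544) + (-0.29985) + (-0.23387) + (-0.29228) + (-0.27544)) = 1.92916.
With S = 7 species, ln S = 1.94591, so J = 1.92916/1.94591 = 0.99139, i.e. 0.991 to 3 decimal places.

0.991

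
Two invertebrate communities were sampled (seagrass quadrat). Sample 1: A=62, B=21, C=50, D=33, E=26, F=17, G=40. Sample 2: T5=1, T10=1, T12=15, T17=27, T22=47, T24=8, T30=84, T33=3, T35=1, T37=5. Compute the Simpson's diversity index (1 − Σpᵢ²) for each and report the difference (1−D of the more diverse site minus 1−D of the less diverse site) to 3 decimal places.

0.112

Sample 1: N=249, proportions 0.249, 0.08434, 0.2008, 0.13253, 0.10442, 0.06827, 0.16064, giving 1−D = 0.83163 (working shown to 5 dp, full precision carried).
Sample 2: N=192, proportions 0.00521, 0.00521, 0.07812, 0.14062, 0.24479, 0.04167, 0.4375, 0.01562, 0.00521, 0.02604, giving 1−D = 0.72005.
Difference = |0.83163 − 0.72005| = 0.11158, i.e. 0.112 to 3 decimal places.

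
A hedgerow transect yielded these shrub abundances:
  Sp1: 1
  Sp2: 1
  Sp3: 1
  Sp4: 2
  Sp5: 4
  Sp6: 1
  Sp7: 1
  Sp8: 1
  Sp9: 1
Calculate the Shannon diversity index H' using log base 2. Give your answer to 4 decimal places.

Total N = 1+1+1+2+4+1+1+1+1 = 13, so the proportions are 0.076923, 0.076923, 0.076923, 0.153846, 0.307692, 0.076923, 0.076923, 0.076923, 0.076923 (working shown to 6 dp, full precision carried).
Each pᵢ log₂ pᵢ term: 0.076923×(-3.700440)=-0.284649, 0.076923×(-3.700440)=-0.284649, 0.076923×(-3.700440)=-0.284649, 0.153846×(-2.700440)=-0.415452, 0.307692×(-1.700440)=-0.523212, 0.076923×(-3.700440)=-0.284649, 0.076923×(-3.700440)=-0.284649, 0.076923×(-3.700440)=-0.284649, 0.076923×(-3.700440)=-0.284649.
Sum = -2.931209, so H' = 2.9312.

2.9312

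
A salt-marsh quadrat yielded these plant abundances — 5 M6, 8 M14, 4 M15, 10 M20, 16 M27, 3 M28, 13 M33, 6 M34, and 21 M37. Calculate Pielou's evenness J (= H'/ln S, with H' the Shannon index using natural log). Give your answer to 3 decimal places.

Total N = 5+8+4+10+16+3+13+6+21 = 86, so the proportions are 0.05814, 0.09302, 0.04651, 0.11628, 0.18605, 0.03488, 0.15116, 0.06977, 0.24419 (working shown to 5 dp, full precision carried).
H' = −Σ pᵢ ln pᵢ = −((-0.16540) + (-0.22092) + (-0.14270) + (-0.25020) + (-0.31289) + (-0.11706) + (-0.28561) + (-0.18576) + (-0.34426)) = 2.02480.
With S = 9 species, ln S = 2.19722, so J = 2.02480/2.19722 = 0.92153, i.e. 0.922 to 3 decimal places.

0.922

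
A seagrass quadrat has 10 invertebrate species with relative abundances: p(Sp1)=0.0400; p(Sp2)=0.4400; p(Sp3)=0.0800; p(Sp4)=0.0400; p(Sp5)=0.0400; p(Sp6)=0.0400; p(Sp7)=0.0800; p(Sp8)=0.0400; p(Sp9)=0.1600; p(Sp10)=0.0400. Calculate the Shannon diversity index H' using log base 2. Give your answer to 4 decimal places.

2.6417

Each pᵢ log₂ pᵢ term (working shown to 6 dp, full precision carried): 0.04×(-4.643856)=-0.185754, 0.44×(-1.184425)=-0.521147, 0.08×(-3.643856)=-0.291508, 0.04×(-4.643856)=-0.185754, 0.04×(-4.643856)=-0.185754, 0.04×(-4.643856)=-0.185754, 0.08×(-3.643856)=-0.291508, 0.04×(-4.643856)=-0.185754, 0.16×(-2.643856)=-0.423017, 0.04×(-4.643856)=-0.185754.
Sum = -2.641706, so H' = 2.6417.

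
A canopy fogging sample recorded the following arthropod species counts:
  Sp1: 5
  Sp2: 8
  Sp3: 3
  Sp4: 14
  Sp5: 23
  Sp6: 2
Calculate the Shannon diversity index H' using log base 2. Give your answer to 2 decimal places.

2.15

Total N = 5+8+3+14+23+2 = 55, so the proportions are 0.0909, 0.1455, 0.0545, 0.2545, 0.4182, 0.0364 (working shown to 4 dp, full precision carried).
Each pᵢ log₂ pᵢ term: 0.0909×(-3.4594)=-0.3145, 0.1455×(-2.7814)=-0.4046, 0.0545×(-4.1964)=-0.2289, 0.2545×(-1.9740)=-0.5025, 0.4182×(-1.2578)=-0.5260, 0.0364×(-4.7814)=-0.1739.
Sum = -2.1503, so H' = 2.15.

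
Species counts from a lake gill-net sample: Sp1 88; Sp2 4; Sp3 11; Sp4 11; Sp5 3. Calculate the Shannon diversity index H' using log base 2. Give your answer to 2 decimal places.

1.25

Total N = 88+4+11+11+3 = 117, so the proportions are 0.7521, 0.0342, 0.094, 0.094, 0.0256 (working shown to 4 dp, full precision carried).
Each pᵢ log₂ pᵢ term: 0.7521×(-0.4109)=-0.3091, 0.0342×(-4.8704)=-0.1665, 0.094×(-3.4109)=-0.3207, 0.094×(-3.4109)=-0.3207, 0.0256×(-5.2854)=-0.1355.
Sum = -1.2525, so H' = 1.25.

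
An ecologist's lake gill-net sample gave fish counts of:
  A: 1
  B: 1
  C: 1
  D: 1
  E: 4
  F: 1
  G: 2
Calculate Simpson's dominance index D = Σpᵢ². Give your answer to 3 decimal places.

Total N = 1+1+1+1+4+1+2 = 11, so the proportions are 0.09091, 0.09091, 0.09091, 0.09091, 0.36364, 0.09091, 0.18182 (working shown to 5 dp, full precision carried).
D = 0.09091² + 0.09091² + 0.09091² + 0.09091² + 0.36364² + 0.09091² + 0.18182² = 0.00826 + 0.00826 + 0.00826 + 0.00826 + 0.13223 + 0.00826 + 0.03306 = 0.20661.
To 3 decimal places, D = 0.207.

0.207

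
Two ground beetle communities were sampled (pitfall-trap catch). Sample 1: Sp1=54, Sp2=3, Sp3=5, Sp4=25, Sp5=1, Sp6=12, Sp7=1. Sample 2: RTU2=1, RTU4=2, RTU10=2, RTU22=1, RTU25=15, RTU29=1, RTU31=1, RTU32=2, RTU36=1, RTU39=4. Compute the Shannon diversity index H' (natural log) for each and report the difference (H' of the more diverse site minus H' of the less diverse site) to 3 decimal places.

Sample 1: N=101, proportions 0.53465, 0.0297, 0.0495, 0.24752, 0.0099, 0.11881, 0.0099, giving H' = 1.27810 (working shown to 5 dp, full precision carried).
Sample 2: N=30, proportions 0.03333, 0.06667, 0.06667, 0.03333, 0.5, 0.03333, 0.03333, 0.06667, 0.03333, 0.13333, giving H' = 1.72370.
Difference = |1.27810 − 1.72370| = 0.44560, i.e. 0.446 to 3 decimal places.

0.446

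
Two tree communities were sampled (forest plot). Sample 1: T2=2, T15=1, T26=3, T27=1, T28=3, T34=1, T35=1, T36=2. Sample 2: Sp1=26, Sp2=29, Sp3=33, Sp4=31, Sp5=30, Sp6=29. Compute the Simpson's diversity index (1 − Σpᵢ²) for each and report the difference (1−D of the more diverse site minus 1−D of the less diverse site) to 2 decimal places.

0.01

Sample 1: N=14, proportions 0.14286, 0.07143, 0.21429, 0.07143, 0.21429, 0.07143, 0.07143, 0.14286, giving 1−D = 0.84694 (working shown to 5 dp, full precision carried).
Sample 2: N=178, proportions 0.14607, 0.16292, 0.18539, 0.17416, 0.16854, 0.16292, giving 1−D = 0.83247.
Difference = |0.84694 − 0.83247| = 0.01447, i.e. 0.01 to 2 decimal places.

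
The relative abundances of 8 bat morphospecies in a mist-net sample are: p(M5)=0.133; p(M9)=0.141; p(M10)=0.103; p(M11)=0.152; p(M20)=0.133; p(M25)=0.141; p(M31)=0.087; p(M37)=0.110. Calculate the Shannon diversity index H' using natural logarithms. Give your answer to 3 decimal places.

2.065

Each pᵢ ln pᵢ term (working shown to 5 dp, full precision carried): 0.133×(-2.01741)=-0.26832, 0.141×(-1.95900)=-0.27622, 0.103×(-2.27303)=-0.23412, 0.152×(-1.88387)=-0.28635, 0.133×(-2.01741)=-0.26832, 0.141×(-1.95900)=-0.27622, 0.087×(-2.44185)=-0.21244, 0.11×(-2.20727)=-0.24280.
Sum = -2.06478, so H' = 2.065.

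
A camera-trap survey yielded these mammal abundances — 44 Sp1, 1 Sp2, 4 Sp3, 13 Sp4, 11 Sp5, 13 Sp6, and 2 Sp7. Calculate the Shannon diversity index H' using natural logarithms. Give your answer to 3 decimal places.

Total N = 44+1+4+13+11+13+2 = 88, so the proportions are 0.5, 0.01136, 0.04545, 0.14773, 0.125, 0.14773, 0.02273 (working shown to 5 dp, full precision carried).
Each pᵢ ln pᵢ term: 0.5×(-0.69315)=-0.34657, 0.01136×(-4.47734)=-0.05088, 0.04545×(-3.09104)=-0.14050, 0.14773×(-1.91239)=-0.28251, 0.125×(-2.07944)=-0.25993, 0.14773×(-1.91239)=-0.28251, 0.02273×(-3.78419)=-0.08600.
Sum = -1.44891, so H' = 1.449.

1.449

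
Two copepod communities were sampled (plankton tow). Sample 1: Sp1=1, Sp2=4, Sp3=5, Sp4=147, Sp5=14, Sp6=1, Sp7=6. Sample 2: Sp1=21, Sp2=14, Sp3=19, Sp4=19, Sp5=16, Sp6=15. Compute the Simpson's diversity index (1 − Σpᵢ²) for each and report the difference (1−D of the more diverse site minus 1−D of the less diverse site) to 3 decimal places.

0.521

Sample 1: N=178, proportions 0.00562, 0.02247, 0.02809, 0.82584, 0.07865, 0.00562, 0.03371, giving 1−D = 0.30930 (working shown to 5 dp, full precision carried).
Sample 2: N=104, proportions 0.20192, 0.13462, 0.18269, 0.18269, 0.15385, 0.14423, giving 1−D = 0.82988.
Difference = |0.30930 − 0.82988| = 0.52058, i.e. 0.521 to 3 decimal places.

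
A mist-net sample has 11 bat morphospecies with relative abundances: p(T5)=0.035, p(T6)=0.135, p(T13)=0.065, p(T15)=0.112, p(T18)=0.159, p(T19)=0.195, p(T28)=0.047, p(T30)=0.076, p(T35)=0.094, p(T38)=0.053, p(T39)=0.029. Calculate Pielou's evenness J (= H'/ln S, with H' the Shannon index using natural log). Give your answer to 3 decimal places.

H' = −Σ pᵢ ln pᵢ = −((-0.11733) + (-0.27033) + (-0.17767) + (-0.24520) + (-0.29238) + (-0.31878) + (-0.14371) + (-0.19585) + (-0.22226) + (-0.15569) + (-0.10267)) = 2.24187 (working shown to 5 dp, full precision carried).
With S = 11 species, ln S = 2.39790, so J = 2.24187/2.39790 = 0.93493, i.e. 0.935 to 3 decimal places.

0.935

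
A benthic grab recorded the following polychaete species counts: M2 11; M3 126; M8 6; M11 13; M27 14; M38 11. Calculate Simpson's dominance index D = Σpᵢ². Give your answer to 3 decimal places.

0.504

Total N = 11+126+6+13+14+11 = 181, so the proportions are 0.06077, 0.69613, 0.03315, 0.07182, 0.07735, 0.06077 (working shown to 5 dp, full precision carried).
D = 0.06077² + 0.69613² + 0.03315² + 0.07182² + 0.07735² + 0.06077² = 0.00369 + 0.48460 + 0.00110 + 0.00516 + 0.00598 + 0.00369 = 0.50423.
To 3 decimal places, D = 0.504.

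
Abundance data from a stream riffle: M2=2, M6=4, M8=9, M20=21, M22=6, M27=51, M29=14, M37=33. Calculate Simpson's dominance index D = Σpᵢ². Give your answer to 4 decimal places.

Total N = 2+4+9+21+6+51+14+33 = 140, so the proportions are 0.014286, 0.028571, 0.064286, 0.15, 0.042857, 0.364286, 0.1, 0.235714 (working shown to 6 dp, full precision carried).
D = 0.014286² + 0.028571² + 0.064286² + 0.15² + 0.042857² + 0.364286² + 0.1² + 0.235714² = 0.000204 + 0.000816 + 0.004133 + 0.022500 + 0.001837 + 0.132704 + 0.010000 + 0.055561 = 0.227755.
To 4 decimal places, D = 0.2278.

0.2278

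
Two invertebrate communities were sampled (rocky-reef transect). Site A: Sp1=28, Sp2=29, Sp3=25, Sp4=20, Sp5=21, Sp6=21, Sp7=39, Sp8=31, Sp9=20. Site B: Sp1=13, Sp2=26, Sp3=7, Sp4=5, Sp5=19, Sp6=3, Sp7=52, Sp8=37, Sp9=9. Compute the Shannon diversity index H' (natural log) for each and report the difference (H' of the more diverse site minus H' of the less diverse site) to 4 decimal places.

Site A: N=234, proportions 0.119658, 0.123932, 0.106838, 0.08547, 0.089744, 0.089744, 0.166667, 0.132479, 0.08547, giving H' = 2.171317 (working shown to 6 dp, full precision carried).
Site B: N=171, proportions 0.076023, 0.152047, 0.040936, 0.02924, 0.111111, 0.017544, 0.304094, 0.216374, 0.052632, giving H' = 1.879633.
Difference = |2.171317 − 1.879633| = 0.291684, i.e. 0.2917 to 4 decimal places.

0.2917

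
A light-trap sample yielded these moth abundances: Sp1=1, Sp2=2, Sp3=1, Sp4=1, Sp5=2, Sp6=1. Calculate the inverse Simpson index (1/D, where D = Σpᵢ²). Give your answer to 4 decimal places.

5.3333

Total N = 1+2+1+1+2+1 = 8, so the proportions are 0.125, 0.25, 0.125, 0.125, 0.25, 0.125 (working shown to 8 dp, full precision carried).
D = 0.125² + 0.25² + 0.125² + 0.125² + 0.25² + 0.125² = 0.01562500 + 0.06250000 + 0.01562500 + 0.01562500 + 0.06250000 + 0.01562500 = 0.18750000.
So 1/D = 5.333333, i.e. 5.3333 to 4 decimal places.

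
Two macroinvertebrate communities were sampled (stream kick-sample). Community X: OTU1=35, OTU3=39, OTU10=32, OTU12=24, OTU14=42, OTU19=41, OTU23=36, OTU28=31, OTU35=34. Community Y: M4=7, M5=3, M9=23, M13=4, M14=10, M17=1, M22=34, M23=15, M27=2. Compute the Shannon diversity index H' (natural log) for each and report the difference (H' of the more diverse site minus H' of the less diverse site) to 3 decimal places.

0.414

Community X: N=314, proportions 0.11146, 0.1242, 0.10191, 0.07643, 0.13376, 0.13057, 0.11465, 0.09873, 0.10828, giving H' = 2.18542 (working shown to 5 dp, full precision carried).
Community Y: N=99, proportions 0.07071, 0.0303, 0.23232, 0.0404, 0.10101, 0.0101, 0.34343, 0.15152, 0.0202, giving H' = 1.77181.
Difference = |2.18542 − 1.77181| = 0.41361, i.e. 0.414 to 3 decimal places.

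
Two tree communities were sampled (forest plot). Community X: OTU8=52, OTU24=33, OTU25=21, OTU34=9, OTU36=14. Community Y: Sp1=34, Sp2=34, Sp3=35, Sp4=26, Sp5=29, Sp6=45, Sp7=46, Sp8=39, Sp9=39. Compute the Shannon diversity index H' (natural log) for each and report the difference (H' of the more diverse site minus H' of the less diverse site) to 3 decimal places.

Community X: N=129, proportions 0.4031, 0.25581, 0.16279, 0.06977, 0.10853, giving H' = 1.43728 (working shown to 5 dp, full precision carried).
Community Y: N=327, proportions 0.10398, 0.10398, 0.10703, 0.07951, 0.08869, 0.13761, 0.14067, 0.11927, 0.11927, giving H' = 2.18211.
Difference = |1.43728 − 2.18211| = 0.74483, i.e. 0.745 to 3 decimal places.

0.745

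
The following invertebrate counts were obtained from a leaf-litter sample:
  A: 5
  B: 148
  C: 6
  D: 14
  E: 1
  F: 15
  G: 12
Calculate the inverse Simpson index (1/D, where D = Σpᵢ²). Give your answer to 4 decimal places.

1.7931

Total N = 5+148+6+14+1+15+12 = 201, so the proportions are 0.0248756, 0.7363184, 0.0298507, 0.0696517, 0.0049751, 0.0746269, 0.0597015 (working shown to 7 dp, full precision carried).
D = 0.0248756² + 0.7363184² + 0.0298507² + 0.0696517² + 0.0049751² + 0.0746269² + 0.0597015² = 0.0006188 + 0.5421648 + 0.0008911 + 0.0048514 + 0.0000248 + 0.0055692 + 0.0035643 = 0.5576842.
So 1/D = 1.793129, i.e. 1.7931 to 4 decimal places.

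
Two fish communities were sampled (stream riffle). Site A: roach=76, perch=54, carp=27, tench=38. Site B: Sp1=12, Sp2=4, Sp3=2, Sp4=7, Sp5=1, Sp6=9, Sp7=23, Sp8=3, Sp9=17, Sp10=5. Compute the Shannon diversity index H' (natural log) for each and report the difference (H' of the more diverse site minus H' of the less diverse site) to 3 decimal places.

Site A: N=195, proportions 0.389744, 0.276923, 0.138462, 0.194872, giving H' = 1.315273 (working shown to 6 dp, full precision carried).
Site B: N=83, proportions 0.144578, 0.048193, 0.024096, 0.084337, 0.012048, 0.108434, 0.277108, 0.036145, 0.204819, 0.060241, giving H' = 1.987868.
Difference = |1.315273 − 1.987868| = 0.672595, i.e. 0.673 to 3 decimal places.

0.673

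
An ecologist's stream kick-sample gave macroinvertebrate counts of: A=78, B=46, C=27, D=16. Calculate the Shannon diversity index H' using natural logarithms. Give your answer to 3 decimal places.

Total N = 78+46+27+16 = 167, so the proportions are 0.46707, 0.27545, 0.16168, 0.09581 (working shown to 5 dp, full precision carried).
Each pᵢ ln pᵢ term: 0.46707×(-0.76128)=-0.35557, 0.27545×(-1.28935)=-0.35515, 0.16168×(-1.82216)=-0.29460, 0.09581×(-2.34541)=-0.22471.
Sum = -1.23003, so H' = 1.230.

1.230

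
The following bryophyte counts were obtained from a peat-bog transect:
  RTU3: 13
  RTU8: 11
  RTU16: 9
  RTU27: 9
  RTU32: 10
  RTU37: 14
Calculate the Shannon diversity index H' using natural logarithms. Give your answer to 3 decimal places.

Total N = 13+11+9+9+10+14 = 66, so the proportions are 0.19697, 0.16667, 0.13636, 0.13636, 0.15152, 0.21212 (working shown to 5 dp, full precision carried).
Each pᵢ ln pᵢ term: 0.19697×(-1.62471)=-0.32002, 0.16667×(-1.79176)=-0.29863, 0.13636×(-1.99243)=-0.27170, 0.13636×(-1.99243)=-0.27170, 0.15152×(-1.88707)=-0.28592, 0.21212×(-1.55060)=-0.32891.
Sum = -1.77687, so H' = 1.777.

1.777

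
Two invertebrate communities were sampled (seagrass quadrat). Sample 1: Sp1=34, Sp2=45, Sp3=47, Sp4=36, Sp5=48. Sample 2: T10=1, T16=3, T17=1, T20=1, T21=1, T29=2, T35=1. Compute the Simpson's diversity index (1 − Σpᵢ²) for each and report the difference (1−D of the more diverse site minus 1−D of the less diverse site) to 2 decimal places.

Sample 1: N=210, proportions 0.1619, 0.2143, 0.2238, 0.1714, 0.2286, giving 1−D = 0.7961 (working shown to 4 dp, full precision carried).
Sample 2: N=10, proportions 0.1, 0.3, 0.1, 0.1, 0.1, 0.2, 0.1, giving 1−D = 0.8200.
Difference = |0.7961 − 0.8200| = 0.0239, i.e. 0.02 to 2 decimal places.

0.02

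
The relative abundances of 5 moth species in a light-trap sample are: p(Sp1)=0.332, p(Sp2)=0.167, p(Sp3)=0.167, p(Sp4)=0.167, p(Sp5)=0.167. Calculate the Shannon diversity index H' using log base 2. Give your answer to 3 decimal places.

Each pᵢ log₂ pᵢ term (working shown to 5 dp, full precision carried): 0.332×(-1.59074)=-0.52813, 0.167×(-2.58208)=-0.43121, 0.167×(-2.58208)=-0.43121, 0.167×(-2.58208)=-0.43121, 0.167×(-2.58208)=-0.43121.
Sum = -2.25296, so H' = 2.253.

2.253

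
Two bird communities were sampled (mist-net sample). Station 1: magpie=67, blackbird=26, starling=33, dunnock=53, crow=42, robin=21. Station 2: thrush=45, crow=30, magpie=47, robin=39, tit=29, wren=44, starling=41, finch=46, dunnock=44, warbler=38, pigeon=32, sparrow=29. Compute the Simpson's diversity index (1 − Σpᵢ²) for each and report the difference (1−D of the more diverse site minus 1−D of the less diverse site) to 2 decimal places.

Station 1: N=242, proportions 0.2769, 0.1074, 0.1364, 0.219, 0.1736, 0.0868, giving 1−D = 0.8076 (working shown to 4 dp, full precision carried).
Station 2: N=464, proportions 0.097, 0.0647, 0.1013, 0.0841, 0.0625, 0.0948, 0.0884, 0.0991, 0.0948, 0.0819, 0.069, 0.0625, giving 1−D = 0.9142.
Difference = |0.8076 − 0.9142| = 0.1066, i.e. 0.11 to 2 decimal places.

0.11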